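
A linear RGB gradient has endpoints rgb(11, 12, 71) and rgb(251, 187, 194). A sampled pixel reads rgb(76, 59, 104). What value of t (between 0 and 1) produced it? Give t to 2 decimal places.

0.27

Invert the lerp on the R channel (largest span, 240): t = (76 − 11) / (251 − 11) = 65/240 = 0.27083.
Check on G: (59 − 12)/(187 − 12) = 0.2686 ✓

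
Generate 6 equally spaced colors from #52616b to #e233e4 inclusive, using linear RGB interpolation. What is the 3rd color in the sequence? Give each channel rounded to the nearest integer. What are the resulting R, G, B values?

With 6 swatches and endpoints inclusive, swatch 3 sits at t = (3 − 1)/(6 − 1) = 2/5 ≈ 0.4.
#52616b → (82, 97, 107); #e233e4 → (226, 51, 228).
R = 82 + 0.4 × (226 − 82) = 139.6 → 140
G = 97 + 0.4 × (51 − 97) = 78.6 → 79
B = 107 + 0.4 × (228 − 107) = 155.4 → 155

(140, 79, 155)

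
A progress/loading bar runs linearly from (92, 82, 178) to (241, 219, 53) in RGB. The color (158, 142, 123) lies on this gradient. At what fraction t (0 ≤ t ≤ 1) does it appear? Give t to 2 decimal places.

0.44

Invert the lerp on the R channel (largest span, 149): t = (158 − 92) / (241 − 92) = 66/149 = 0.44295.
Check on G: (142 − 82)/(219 − 82) = 0.438 ✓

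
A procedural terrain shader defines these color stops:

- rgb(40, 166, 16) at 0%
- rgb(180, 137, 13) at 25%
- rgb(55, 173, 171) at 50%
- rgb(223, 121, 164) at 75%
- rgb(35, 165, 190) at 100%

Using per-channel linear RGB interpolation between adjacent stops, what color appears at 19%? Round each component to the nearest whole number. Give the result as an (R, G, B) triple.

(146, 144, 14)

19% lies between the 0% and 25% stops, so the local fraction is t = (19 − 0)/(25 − 0) = 19/25 ≈ 0.76.
R = 40 + 0.76 × (180 − 40) = 146.4 → 146
G = 166 + 0.76 × (137 − 166) = 143.96 → 144
B = 16 + 0.76 × (13 − 16) = 13.72 → 14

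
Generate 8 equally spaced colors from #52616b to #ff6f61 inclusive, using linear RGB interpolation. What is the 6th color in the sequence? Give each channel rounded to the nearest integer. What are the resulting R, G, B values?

With 8 swatches and endpoints inclusive, swatch 6 sits at t = (6 − 1)/(8 − 1) = 5/7 ≈ 0.7143.
#52616b → (82, 97, 107); #ff6f61 → (255, 111, 97).
R = 82 + 0.7143 × (255 − 82) = 205.574 → 206
G = 97 + 0.7143 × (111 − 97) = 107 → 107
B = 107 + 0.7143 × (97 − 107) = 99.857 → 100

(206, 107, 100)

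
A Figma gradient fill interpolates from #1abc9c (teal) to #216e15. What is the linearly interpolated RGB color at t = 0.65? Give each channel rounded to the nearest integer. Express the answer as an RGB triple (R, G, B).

#1abc9c → (26, 188, 156); #216e15 → (33, 110, 21).
R = 26 + 0.65 × (33 − 26) = 26 + 0.65 × 7 = 30.55 → 31
G = 188 + 0.65 × (110 − 188) = 188 + 0.65 × -78 = 137.3 → 137
B = 156 + 0.65 × (21 − 156) = 156 + 0.65 × -135 = 68.25 → 68

(31, 137, 68)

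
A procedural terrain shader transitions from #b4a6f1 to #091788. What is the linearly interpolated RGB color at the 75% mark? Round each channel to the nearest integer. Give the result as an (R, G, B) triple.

(52, 59, 162)

#b4a6f1 → (180, 166, 241); #091788 → (9, 23, 136).
75% corresponds to t = 0.75.
R = 180 + 0.75 × (9 − 180) = 180 + 0.75 × -171 = 51.75 → 52
G = 166 + 0.75 × (23 − 166) = 166 + 0.75 × -143 = 58.75 → 59
B = 241 + 0.75 × (136 − 241) = 241 + 0.75 × -105 = 162.25 → 162
So the blended color is (52, 59, 162), about #343ba2.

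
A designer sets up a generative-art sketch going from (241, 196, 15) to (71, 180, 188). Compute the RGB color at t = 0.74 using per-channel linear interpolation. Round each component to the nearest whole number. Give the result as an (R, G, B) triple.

(115, 184, 143)

R = 241 + 0.74 × (71 − 241) = 241 + 0.74 × -170 = 115.2 → 115
G = 196 + 0.74 × (180 − 196) = 196 + 0.74 × -16 = 184.16 → 184
B = 15 + 0.74 × (188 − 15) = 15 + 0.74 × 173 = 143.02 → 143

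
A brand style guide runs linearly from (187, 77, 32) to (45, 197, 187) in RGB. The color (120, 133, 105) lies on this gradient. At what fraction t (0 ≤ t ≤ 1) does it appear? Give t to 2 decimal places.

0.47

Invert the lerp on the B channel (largest span, 155): t = (105 − 32) / (187 − 32) = 73/155 = 0.47097.
Check on R: (120 − 187)/(45 − 187) = 0.4718 ✓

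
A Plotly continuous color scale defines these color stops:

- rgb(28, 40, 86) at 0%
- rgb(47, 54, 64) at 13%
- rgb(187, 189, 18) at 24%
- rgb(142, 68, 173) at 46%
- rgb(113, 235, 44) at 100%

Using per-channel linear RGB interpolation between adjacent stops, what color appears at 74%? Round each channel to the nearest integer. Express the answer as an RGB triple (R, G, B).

(127, 155, 106)

74% lies between the 46% and 100% stops, so the local fraction is t = (74 − 46)/(100 − 46) = 28/54 ≈ 0.5185.
R = 142 + 0.5185 × (113 − 142) = 126.963 → 127
G = 68 + 0.5185 × (235 − 68) = 154.589 → 155
B = 173 + 0.5185 × (44 − 173) = 106.114 → 106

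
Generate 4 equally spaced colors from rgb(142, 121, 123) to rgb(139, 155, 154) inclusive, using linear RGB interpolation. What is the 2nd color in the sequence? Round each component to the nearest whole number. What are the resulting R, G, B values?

With 4 swatches and endpoints inclusive, swatch 2 sits at t = (2 − 1)/(4 − 1) = 1/3 ≈ 0.3333.
R = 142 + 0.3333 × (139 − 142) = 141 → 141
G = 121 + 0.3333 × (155 − 121) = 132.332 → 132
B = 123 + 0.3333 × (154 − 123) = 133.332 → 133

(141, 132, 133)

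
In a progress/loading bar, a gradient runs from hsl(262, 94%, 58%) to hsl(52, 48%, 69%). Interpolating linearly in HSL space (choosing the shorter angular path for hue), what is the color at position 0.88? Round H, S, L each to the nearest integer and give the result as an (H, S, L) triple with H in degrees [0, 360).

(34, 54, 68)

Hue: 52 − 262 = -210°, but |-210| > 180 so the shorter arc goes the other way: Δh = -210 + 360 = 150°.
H = 262 + 0.88 × (150) = 394 → 394 → 394 mod 360 = 34°
S = 94 + 0.88 × (48 − 94) = 53.52 → 54%
L = 58 + 0.88 × (69 − 58) = 67.68 → 68%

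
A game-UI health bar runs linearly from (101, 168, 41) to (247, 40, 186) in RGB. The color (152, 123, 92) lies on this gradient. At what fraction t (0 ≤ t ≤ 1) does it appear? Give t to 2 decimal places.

Invert the lerp on the R channel (largest span, 146): t = (152 − 101) / (247 − 101) = 51/146 = 0.34932.
Check on G: (123 − 168)/(40 − 168) = 0.3516 ✓

0.35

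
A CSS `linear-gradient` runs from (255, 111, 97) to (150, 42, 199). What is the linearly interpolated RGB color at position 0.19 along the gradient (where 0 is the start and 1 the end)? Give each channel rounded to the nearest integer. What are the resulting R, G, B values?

R = 255 + 0.19 × (150 − 255) = 255 + 0.19 × -105 = 235.05 → 235
G = 111 + 0.19 × (42 − 111) = 111 + 0.19 × -69 = 97.89 → 98
B = 97 + 0.19 × (199 − 97) = 97 + 0.19 × 102 = 116.38 → 116

(235, 98, 116)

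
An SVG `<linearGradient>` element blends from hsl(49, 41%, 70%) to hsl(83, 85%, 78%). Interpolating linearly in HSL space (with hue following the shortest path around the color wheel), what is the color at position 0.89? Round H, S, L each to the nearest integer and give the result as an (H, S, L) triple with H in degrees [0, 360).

(79, 80, 77)

Hue arc: Δh = 83 − 49 = 34° (|Δh| ≤ 180, already the shorter path).
H = 49 + 0.89 × (34) = 79.26 → 79°
S = 41 + 0.89 × (85 − 41) = 80.16 → 80%
L = 70 + 0.89 × (78 − 70) = 77.12 → 77%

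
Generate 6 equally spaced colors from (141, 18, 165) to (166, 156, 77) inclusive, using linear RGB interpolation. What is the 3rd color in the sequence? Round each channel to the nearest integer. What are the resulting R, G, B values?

With 6 swatches and endpoints inclusive, swatch 3 sits at t = (3 − 1)/(6 − 1) = 2/5 ≈ 0.4.
R = 141 + 0.4 × (166 − 141) = 151 → 151
G = 18 + 0.4 × (156 − 18) = 73.2 → 73
B = 165 + 0.4 × (77 − 165) = 129.8 → 130

(151, 73, 130)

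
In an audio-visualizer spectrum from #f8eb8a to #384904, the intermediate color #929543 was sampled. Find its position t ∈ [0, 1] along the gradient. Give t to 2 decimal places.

0.53

Invert the lerp on the R channel (largest span, 192): t = (146 − 248) / (56 − 248) = -102/-192 = 0.53125.
Check on G: (149 − 235)/(73 − 235) = 0.5309 ✓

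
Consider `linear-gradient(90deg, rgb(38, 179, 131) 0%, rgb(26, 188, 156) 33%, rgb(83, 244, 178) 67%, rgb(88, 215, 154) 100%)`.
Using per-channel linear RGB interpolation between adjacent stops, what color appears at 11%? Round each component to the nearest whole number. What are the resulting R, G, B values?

(34, 182, 139)

11% lies between the 0% and 33% stops, so the local fraction is t = (11 − 0)/(33 − 0) = 11/33 ≈ 0.3333.
R = 38 + 0.3333 × (26 − 38) = 34 → 34
G = 179 + 0.3333 × (188 − 179) = 182 → 182
B = 131 + 0.3333 × (156 − 131) = 139.333 → 139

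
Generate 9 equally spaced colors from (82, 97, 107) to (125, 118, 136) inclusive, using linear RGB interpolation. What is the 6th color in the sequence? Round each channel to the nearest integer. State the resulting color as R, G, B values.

With 9 swatches and endpoints inclusive, swatch 6 sits at t = (6 − 1)/(9 − 1) = 5/8 ≈ 0.625.
R = 82 + 0.625 × (125 − 82) = 108.875 → 109
G = 97 + 0.625 × (118 − 97) = 110.125 → 110
B = 107 + 0.625 × (136 − 107) = 125.125 → 125

(109, 110, 125)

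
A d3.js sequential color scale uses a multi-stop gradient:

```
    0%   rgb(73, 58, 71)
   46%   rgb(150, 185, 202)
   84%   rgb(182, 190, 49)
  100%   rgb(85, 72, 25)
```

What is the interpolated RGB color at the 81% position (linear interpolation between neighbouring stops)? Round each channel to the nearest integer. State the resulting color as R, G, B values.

81% lies between the 46% and 84% stops, so the local fraction is t = (81 − 46)/(84 − 46) = 35/38 ≈ 0.9211.
R = 150 + 0.9211 × (182 − 150) = 179.475 → 179
G = 185 + 0.9211 × (190 − 185) = 189.606 → 190
B = 202 + 0.9211 × (49 − 202) = 61.072 → 61

(179, 190, 61)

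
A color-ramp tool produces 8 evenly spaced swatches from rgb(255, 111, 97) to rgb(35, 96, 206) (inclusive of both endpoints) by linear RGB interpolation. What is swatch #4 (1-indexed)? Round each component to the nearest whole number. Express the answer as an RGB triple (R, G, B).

With 8 swatches and endpoints inclusive, swatch 4 sits at t = (4 − 1)/(8 − 1) = 3/7 ≈ 0.4286.
R = 255 + 0.4286 × (35 − 255) = 160.708 → 161
G = 111 + 0.4286 × (96 − 111) = 104.571 → 105
B = 97 + 0.4286 × (206 − 97) = 143.717 → 144

(161, 105, 144)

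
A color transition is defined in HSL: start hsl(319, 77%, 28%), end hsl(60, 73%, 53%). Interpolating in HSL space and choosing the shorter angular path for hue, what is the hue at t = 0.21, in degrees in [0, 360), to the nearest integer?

Hue: 60 − 319 = -259°, but |-259| > 180 so the shorter arc goes the other way: Δh = -259 + 360 = 101°.
H = 319 + 0.21 × (101) = 340.21 → 340°

340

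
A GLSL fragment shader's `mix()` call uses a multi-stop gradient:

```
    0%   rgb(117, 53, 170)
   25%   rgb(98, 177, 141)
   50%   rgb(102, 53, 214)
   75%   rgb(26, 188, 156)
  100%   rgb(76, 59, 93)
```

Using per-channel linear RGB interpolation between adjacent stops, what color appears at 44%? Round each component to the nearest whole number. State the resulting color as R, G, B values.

(101, 83, 196)

44% lies between the 25% and 50% stops, so the local fraction is t = (44 − 25)/(50 − 25) = 19/25 ≈ 0.76.
R = 98 + 0.76 × (102 − 98) = 101.04 → 101
G = 177 + 0.76 × (53 − 177) = 82.76 → 83
B = 141 + 0.76 × (214 − 141) = 196.48 → 196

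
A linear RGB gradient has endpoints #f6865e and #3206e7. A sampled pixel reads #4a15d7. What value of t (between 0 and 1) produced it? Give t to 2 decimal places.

Invert the lerp on the R channel (largest span, 196): t = (74 − 246) / (50 − 246) = -172/-196 = 0.87755.
Check on G: (21 − 134)/(6 − 134) = 0.8828 ✓

0.88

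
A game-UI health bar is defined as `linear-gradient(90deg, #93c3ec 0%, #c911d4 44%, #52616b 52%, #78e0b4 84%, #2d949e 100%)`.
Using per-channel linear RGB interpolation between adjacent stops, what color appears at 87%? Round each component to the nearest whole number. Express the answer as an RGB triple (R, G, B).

(106, 210, 176)

87% lies between the 84% and 100% stops, so the local fraction is t = (87 − 84)/(100 − 84) = 3/16 ≈ 0.1875.
#78e0b4 → (120, 224, 180); #2d949e → (45, 148, 158).
R = 120 + 0.1875 × (45 − 120) = 105.938 → 106
G = 224 + 0.1875 × (148 − 224) = 209.75 → 210
B = 180 + 0.1875 × (158 − 180) = 175.875 → 176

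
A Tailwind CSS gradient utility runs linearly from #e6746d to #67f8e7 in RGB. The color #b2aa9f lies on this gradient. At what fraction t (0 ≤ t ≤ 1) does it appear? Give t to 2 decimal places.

0.41

Invert the lerp on the G channel (largest span, 132): t = (170 − 116) / (248 − 116) = 54/132 = 0.40909.
Check on R: (178 − 230)/(103 − 230) = 0.4094 ✓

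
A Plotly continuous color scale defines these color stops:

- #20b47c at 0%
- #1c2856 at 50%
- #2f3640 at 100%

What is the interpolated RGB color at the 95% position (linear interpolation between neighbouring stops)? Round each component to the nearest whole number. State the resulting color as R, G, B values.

(45, 53, 66)

95% lies between the 50% and 100% stops, so the local fraction is t = (95 − 50)/(100 − 50) = 45/50 ≈ 0.9.
#1c2856 → (28, 40, 86); #2f3640 → (47, 54, 64).
R = 28 + 0.9 × (47 − 28) = 45.1 → 45
G = 40 + 0.9 × (54 − 40) = 52.6 → 53
B = 86 + 0.9 × (64 − 86) = 66.2 → 66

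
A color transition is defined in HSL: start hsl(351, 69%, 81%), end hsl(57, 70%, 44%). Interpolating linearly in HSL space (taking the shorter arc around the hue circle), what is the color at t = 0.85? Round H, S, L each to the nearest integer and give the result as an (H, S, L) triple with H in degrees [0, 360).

(47, 70, 50)

Hue: 57 − 351 = -294°, but |-294| > 180 so the shorter arc goes the other way: Δh = -294 + 360 = 66°.
H = 351 + 0.85 × (66) = 407.1 → 407 → 407 mod 360 = 47°
S = 69 + 0.85 × (70 − 69) = 69.85 → 70%
L = 81 + 0.85 × (44 − 81) = 49.55 → 50%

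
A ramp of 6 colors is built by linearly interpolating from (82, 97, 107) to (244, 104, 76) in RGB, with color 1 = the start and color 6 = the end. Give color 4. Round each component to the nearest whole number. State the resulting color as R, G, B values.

With 6 swatches and endpoints inclusive, swatch 4 sits at t = (4 − 1)/(6 − 1) = 3/5 ≈ 0.6.
R = 82 + 0.6 × (244 − 82) = 179.2 → 179
G = 97 + 0.6 × (104 − 97) = 101.2 → 101
B = 107 + 0.6 × (76 − 107) = 88.4 → 88

(179, 101, 88)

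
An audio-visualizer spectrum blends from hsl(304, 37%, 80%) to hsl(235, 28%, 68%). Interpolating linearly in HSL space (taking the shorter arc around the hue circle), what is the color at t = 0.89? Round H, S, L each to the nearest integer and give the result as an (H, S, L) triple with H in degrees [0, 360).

(243, 29, 69)

Hue arc: Δh = 235 − 304 = -69° (|Δh| ≤ 180, already the shorter path).
H = 304 + 0.89 × (-69) = 242.59 → 243°
S = 37 + 0.89 × (28 − 37) = 28.99 → 29%
L = 80 + 0.89 × (68 − 80) = 69.32 → 69%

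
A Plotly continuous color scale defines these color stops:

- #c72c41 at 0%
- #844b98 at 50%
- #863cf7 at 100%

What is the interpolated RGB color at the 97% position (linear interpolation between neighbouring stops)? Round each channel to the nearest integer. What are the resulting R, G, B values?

97% lies between the 50% and 100% stops, so the local fraction is t = (97 − 50)/(100 − 50) = 47/50 ≈ 0.94.
#844b98 → (132, 75, 152); #863cf7 → (134, 60, 247).
R = 132 + 0.94 × (134 − 132) = 133.88 → 134
G = 75 + 0.94 × (60 − 75) = 60.9 → 61
B = 152 + 0.94 × (247 − 152) = 241.3 → 241

(134, 61, 241)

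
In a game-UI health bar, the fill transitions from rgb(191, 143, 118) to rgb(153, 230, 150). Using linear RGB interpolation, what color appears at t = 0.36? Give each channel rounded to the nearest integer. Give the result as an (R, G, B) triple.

R = 191 + 0.36 × (153 − 191) = 191 + 0.36 × -38 = 177.32 → 177
G = 143 + 0.36 × (230 − 143) = 143 + 0.36 × 87 = 174.32 → 174
B = 118 + 0.36 × (150 − 118) = 118 + 0.36 × 32 = 129.52 → 130
So the blended color is (177, 174, 130), about #b1ae82.

(177, 174, 130)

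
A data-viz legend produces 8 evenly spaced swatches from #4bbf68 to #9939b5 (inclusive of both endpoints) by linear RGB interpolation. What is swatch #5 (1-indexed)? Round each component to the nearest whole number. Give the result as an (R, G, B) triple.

(120, 114, 148)

With 8 swatches and endpoints inclusive, swatch 5 sits at t = (5 − 1)/(8 − 1) = 4/7 ≈ 0.5714.
#4bbf68 → (75, 191, 104); #9939b5 → (153, 57, 181).
R = 75 + 0.5714 × (153 − 75) = 119.569 → 120
G = 191 + 0.5714 × (57 − 191) = 114.432 → 114
B = 104 + 0.5714 × (181 − 104) = 147.998 → 148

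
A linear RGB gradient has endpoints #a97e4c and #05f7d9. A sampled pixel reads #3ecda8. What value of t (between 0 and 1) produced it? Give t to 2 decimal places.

Invert the lerp on the R channel (largest span, 164): t = (62 − 169) / (5 − 169) = -107/-164 = 0.65244.
Check on G: (205 − 126)/(247 − 126) = 0.6529 ✓

0.65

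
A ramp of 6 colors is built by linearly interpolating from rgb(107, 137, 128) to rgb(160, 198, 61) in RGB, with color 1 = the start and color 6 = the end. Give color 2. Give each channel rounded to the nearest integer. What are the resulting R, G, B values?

(118, 149, 115)

With 6 swatches and endpoints inclusive, swatch 2 sits at t = (2 − 1)/(6 − 1) = 1/5 ≈ 0.2.
R = 107 + 0.2 × (160 − 107) = 117.6 → 118
G = 137 + 0.2 × (198 − 137) = 149.2 → 149
B = 128 + 0.2 × (61 − 128) = 114.6 → 115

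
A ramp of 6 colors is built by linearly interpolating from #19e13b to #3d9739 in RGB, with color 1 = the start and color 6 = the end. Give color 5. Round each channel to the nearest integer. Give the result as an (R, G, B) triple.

(54, 166, 57)

With 6 swatches and endpoints inclusive, swatch 5 sits at t = (5 − 1)/(6 − 1) = 4/5 ≈ 0.8.
#19e13b → (25, 225, 59); #3d9739 → (61, 151, 57).
R = 25 + 0.8 × (61 − 25) = 53.8 → 54
G = 225 + 0.8 × (151 − 225) = 165.8 → 166
B = 59 + 0.8 × (57 − 59) = 57.4 → 57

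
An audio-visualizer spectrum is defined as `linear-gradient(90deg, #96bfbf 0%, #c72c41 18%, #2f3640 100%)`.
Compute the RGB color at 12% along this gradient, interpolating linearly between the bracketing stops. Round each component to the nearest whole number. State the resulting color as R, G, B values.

12% lies between the 0% and 18% stops, so the local fraction is t = (12 − 0)/(18 − 0) = 12/18 ≈ 0.6667.
#96bfbf → (150, 191, 191); #c72c41 → (199, 44, 65).
R = 150 + 0.6667 × (199 − 150) = 182.668 → 183
G = 191 + 0.6667 × (44 − 191) = 92.995 → 93
B = 191 + 0.6667 × (65 − 191) = 106.996 → 107

(183, 93, 107)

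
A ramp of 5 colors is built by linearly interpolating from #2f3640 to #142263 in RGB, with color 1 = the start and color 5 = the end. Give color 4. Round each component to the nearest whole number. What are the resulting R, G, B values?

With 5 swatches and endpoints inclusive, swatch 4 sits at t = (4 − 1)/(5 − 1) = 3/4 ≈ 0.75.
#2f3640 → (47, 54, 64); #142263 → (20, 34, 99).
R = 47 + 0.75 × (20 − 47) = 26.75 → 27
G = 54 + 0.75 × (34 − 54) = 39 → 39
B = 64 + 0.75 × (99 − 64) = 90.25 → 90

(27, 39, 90)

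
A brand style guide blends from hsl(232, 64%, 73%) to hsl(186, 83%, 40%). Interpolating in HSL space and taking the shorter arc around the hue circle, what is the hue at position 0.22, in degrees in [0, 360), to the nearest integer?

222

Hue arc: Δh = 186 − 232 = -46° (|Δh| ≤ 180, already the shorter path).
H = 232 + 0.22 × (-46) = 221.88 → 222°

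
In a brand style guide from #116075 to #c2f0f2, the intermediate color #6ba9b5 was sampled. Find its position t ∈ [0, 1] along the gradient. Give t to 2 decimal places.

0.51

Invert the lerp on the R channel (largest span, 177): t = (107 − 17) / (194 − 17) = 90/177 = 0.50847.
Check on G: (169 − 96)/(240 − 96) = 0.5069 ✓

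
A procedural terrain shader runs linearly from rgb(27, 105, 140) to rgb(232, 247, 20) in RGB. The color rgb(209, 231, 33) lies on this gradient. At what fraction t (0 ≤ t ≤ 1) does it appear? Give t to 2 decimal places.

0.89

Invert the lerp on the R channel (largest span, 205): t = (209 − 27) / (232 − 27) = 182/205 = 0.8878.
Check on G: (231 − 105)/(247 − 105) = 0.8873 ✓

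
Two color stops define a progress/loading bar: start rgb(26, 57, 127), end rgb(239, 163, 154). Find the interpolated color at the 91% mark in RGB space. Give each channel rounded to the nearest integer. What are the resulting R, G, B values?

91% corresponds to t = 0.91.
R = 26 + 0.91 × (239 − 26) = 26 + 0.91 × 213 = 219.83 → 220
G = 57 + 0.91 × (163 − 57) = 57 + 0.91 × 106 = 153.46 → 153
B = 127 + 0.91 × (154 − 127) = 127 + 0.91 × 27 = 151.57 → 152

(220, 153, 152)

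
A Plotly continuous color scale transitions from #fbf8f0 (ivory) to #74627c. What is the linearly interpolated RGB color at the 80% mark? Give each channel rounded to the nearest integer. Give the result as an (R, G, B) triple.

(143, 128, 147)

#fbf8f0 → (251, 248, 240); #74627c → (116, 98, 124).
80% corresponds to t = 0.8.
R = 251 + 0.8 × (116 − 251) = 251 + 0.8 × -135 = 143 → 143
G = 248 + 0.8 × (98 − 248) = 248 + 0.8 × -150 = 128 → 128
B = 240 + 0.8 × (124 − 240) = 240 + 0.8 × -116 = 147.2 → 147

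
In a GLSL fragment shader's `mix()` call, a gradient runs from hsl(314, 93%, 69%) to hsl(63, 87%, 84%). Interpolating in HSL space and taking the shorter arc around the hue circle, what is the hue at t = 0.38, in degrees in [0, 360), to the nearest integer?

355

Hue: 63 − 314 = -251°, but |-251| > 180 so the shorter arc goes the other way: Δh = -251 + 360 = 109°.
H = 314 + 0.38 × (109) = 355.42 → 355°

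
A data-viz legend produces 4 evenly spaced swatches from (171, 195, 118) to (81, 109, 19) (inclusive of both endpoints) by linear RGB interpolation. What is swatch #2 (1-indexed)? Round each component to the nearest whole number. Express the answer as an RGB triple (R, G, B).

(141, 166, 85)

With 4 swatches and endpoints inclusive, swatch 2 sits at t = (2 − 1)/(4 − 1) = 1/3 ≈ 0.3333.
R = 171 + 0.3333 × (81 − 171) = 141.003 → 141
G = 195 + 0.3333 × (109 − 195) = 166.336 → 166
B = 118 + 0.3333 × (19 − 118) = 85.003 → 85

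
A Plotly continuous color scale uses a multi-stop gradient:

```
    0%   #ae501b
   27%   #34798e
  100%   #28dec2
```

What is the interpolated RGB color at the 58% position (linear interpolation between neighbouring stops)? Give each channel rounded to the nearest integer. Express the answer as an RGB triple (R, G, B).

58% lies between the 27% and 100% stops, so the local fraction is t = (58 − 27)/(100 − 27) = 31/73 ≈ 0.4247.
#34798e → (52, 121, 142); #28dec2 → (40, 222, 194).
R = 52 + 0.4247 × (40 − 52) = 46.904 → 47
G = 121 + 0.4247 × (222 − 121) = 163.895 → 164
B = 142 + 0.4247 × (194 − 142) = 164.084 → 164

(47, 164, 164)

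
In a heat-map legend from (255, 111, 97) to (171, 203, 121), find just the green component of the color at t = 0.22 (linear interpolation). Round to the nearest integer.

131

G = 111 + 0.22 × (203 − 111) = 131.24 → 131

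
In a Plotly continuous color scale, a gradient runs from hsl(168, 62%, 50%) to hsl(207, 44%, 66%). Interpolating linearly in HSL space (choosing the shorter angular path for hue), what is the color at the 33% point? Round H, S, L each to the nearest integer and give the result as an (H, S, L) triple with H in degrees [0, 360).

(181, 56, 55)

Hue arc: Δh = 207 − 168 = 39° (|Δh| ≤ 180, already the shorter path).
H = 168 + 0.33 × (39) = 180.87 → 181°
S = 62 + 0.33 × (44 − 62) = 56.06 → 56%
L = 50 + 0.33 × (66 − 50) = 55.28 → 55%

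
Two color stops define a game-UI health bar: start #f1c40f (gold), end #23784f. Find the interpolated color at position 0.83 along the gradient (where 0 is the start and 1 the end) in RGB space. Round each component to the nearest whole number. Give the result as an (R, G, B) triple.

(70, 133, 68)

#f1c40f → (241, 196, 15); #23784f → (35, 120, 79).
R = 241 + 0.83 × (35 − 241) = 241 + 0.83 × -206 = 70.02 → 70
G = 196 + 0.83 × (120 − 196) = 196 + 0.83 × -76 = 132.92 → 133
B = 15 + 0.83 × (79 − 15) = 15 + 0.83 × 64 = 68.12 → 68
So the blended color is (70, 133, 68), about #468544.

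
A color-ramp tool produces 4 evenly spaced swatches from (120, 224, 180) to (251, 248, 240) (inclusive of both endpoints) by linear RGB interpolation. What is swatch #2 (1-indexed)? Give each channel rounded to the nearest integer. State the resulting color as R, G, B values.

With 4 swatches and endpoints inclusive, swatch 2 sits at t = (2 − 1)/(4 − 1) = 1/3 ≈ 0.3333.
R = 120 + 0.3333 × (251 − 120) = 163.662 → 164
G = 224 + 0.3333 × (248 − 224) = 231.999 → 232
B = 180 + 0.3333 × (240 − 180) = 199.998 → 200

(164, 232, 200)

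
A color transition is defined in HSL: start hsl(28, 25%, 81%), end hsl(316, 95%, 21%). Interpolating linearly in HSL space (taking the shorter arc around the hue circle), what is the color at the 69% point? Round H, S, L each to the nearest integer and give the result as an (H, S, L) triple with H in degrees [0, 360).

(338, 73, 40)

Hue: 316 − 28 = 288°, but |288| > 180 so the shorter arc goes the other way: Δh = 288 − 360 = -72°.
H = 28 + 0.69 × (-72) = -21.68 → -22 → -22 mod 360 = 338°
S = 25 + 0.69 × (95 − 25) = 73.3 → 73%
L = 81 + 0.69 × (21 − 81) = 39.6 → 40%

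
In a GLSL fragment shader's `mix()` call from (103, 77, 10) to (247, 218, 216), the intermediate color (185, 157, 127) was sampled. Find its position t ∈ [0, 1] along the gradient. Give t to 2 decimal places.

0.57

Invert the lerp on the B channel (largest span, 206): t = (127 − 10) / (216 − 10) = 117/206 = 0.56796.
Check on R: (185 − 103)/(247 − 103) = 0.5694 ✓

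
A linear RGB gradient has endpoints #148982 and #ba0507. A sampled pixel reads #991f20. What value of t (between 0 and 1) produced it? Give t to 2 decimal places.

0.80

Invert the lerp on the R channel (largest span, 166): t = (153 − 20) / (186 − 20) = 133/166 = 0.8012.
Check on G: (31 − 137)/(5 − 137) = 0.803 ✓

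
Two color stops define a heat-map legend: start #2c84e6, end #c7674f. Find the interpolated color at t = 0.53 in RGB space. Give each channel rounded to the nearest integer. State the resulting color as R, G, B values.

(126, 117, 150)

#2c84e6 → (44, 132, 230); #c7674f → (199, 103, 79).
R = 44 + 0.53 × (199 − 44) = 44 + 0.53 × 155 = 126.15 → 126
G = 132 + 0.53 × (103 − 132) = 132 + 0.53 × -29 = 116.63 → 117
B = 230 + 0.53 × (79 − 230) = 230 + 0.53 × -151 = 149.97 → 150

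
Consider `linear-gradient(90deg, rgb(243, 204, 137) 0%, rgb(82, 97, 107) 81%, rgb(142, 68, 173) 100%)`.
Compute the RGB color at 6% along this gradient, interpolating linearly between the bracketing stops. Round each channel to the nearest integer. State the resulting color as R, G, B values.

(231, 196, 135)

6% lies between the 0% and 81% stops, so the local fraction is t = (6 − 0)/(81 − 0) = 6/81 ≈ 0.0741.
R = 243 + 0.0741 × (82 − 243) = 231.07 → 231
G = 204 + 0.0741 × (97 − 204) = 196.071 → 196
B = 137 + 0.0741 × (107 − 137) = 134.777 → 135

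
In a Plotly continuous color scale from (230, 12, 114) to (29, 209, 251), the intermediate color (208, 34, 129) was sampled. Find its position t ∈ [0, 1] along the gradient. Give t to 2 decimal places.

Invert the lerp on the R channel (largest span, 201): t = (208 − 230) / (29 − 230) = -22/-201 = 0.10945.
Check on G: (34 − 12)/(209 − 12) = 0.1117 ✓

0.11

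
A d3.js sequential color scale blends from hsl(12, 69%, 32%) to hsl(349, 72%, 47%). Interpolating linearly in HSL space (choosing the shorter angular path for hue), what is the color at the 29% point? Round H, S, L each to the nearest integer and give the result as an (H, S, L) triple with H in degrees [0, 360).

Hue: 349 − 12 = 337°, but |337| > 180 so the shorter arc goes the other way: Δh = 337 − 360 = -23°.
H = 12 + 0.29 × (-23) = 5.33 → 5°
S = 69 + 0.29 × (72 − 69) = 69.87 → 70%
L = 32 + 0.29 × (47 − 32) = 36.35 → 36%

(5, 70, 36)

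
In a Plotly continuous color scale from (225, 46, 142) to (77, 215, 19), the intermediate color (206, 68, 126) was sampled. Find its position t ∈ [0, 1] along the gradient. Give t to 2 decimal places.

0.13

Invert the lerp on the G channel (largest span, 169): t = (68 − 46) / (215 − 46) = 22/169 = 0.13018.
Check on R: (206 − 225)/(77 − 225) = 0.1284 ✓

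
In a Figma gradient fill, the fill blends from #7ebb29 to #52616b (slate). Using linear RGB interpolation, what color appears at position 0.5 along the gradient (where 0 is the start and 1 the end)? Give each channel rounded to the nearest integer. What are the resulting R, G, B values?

(104, 142, 74)

#7ebb29 → (126, 187, 41); #52616b → (82, 97, 107).
R = 126 + 0.5 × (82 − 126) = 126 + 0.5 × -44 = 104 → 104
G = 187 + 0.5 × (97 − 187) = 187 + 0.5 × -90 = 142 → 142
B = 41 + 0.5 × (107 − 41) = 41 + 0.5 × 66 = 74 → 74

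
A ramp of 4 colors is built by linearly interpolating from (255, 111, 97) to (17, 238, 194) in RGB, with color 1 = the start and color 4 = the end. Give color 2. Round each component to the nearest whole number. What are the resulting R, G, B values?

With 4 swatches and endpoints inclusive, swatch 2 sits at t = (2 − 1)/(4 − 1) = 1/3 ≈ 0.3333.
R = 255 + 0.3333 × (17 − 255) = 175.675 → 176
G = 111 + 0.3333 × (238 − 111) = 153.329 → 153
B = 97 + 0.3333 × (194 − 97) = 129.33 → 129

(176, 153, 129)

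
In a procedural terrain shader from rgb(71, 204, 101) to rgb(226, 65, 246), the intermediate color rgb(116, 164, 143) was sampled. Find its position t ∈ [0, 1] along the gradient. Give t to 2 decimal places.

0.29

Invert the lerp on the R channel (largest span, 155): t = (116 − 71) / (226 − 71) = 45/155 = 0.29032.
Check on G: (164 − 204)/(65 − 204) = 0.2878 ✓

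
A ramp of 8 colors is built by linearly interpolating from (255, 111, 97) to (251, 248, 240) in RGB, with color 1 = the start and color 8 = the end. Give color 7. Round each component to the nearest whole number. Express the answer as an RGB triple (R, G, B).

(252, 228, 220)

With 8 swatches and endpoints inclusive, swatch 7 sits at t = (7 − 1)/(8 − 1) = 6/7 ≈ 0.8571.
R = 255 + 0.8571 × (251 − 255) = 251.572 → 252
G = 111 + 0.8571 × (248 − 111) = 228.423 → 228
B = 97 + 0.8571 × (240 − 97) = 219.565 → 220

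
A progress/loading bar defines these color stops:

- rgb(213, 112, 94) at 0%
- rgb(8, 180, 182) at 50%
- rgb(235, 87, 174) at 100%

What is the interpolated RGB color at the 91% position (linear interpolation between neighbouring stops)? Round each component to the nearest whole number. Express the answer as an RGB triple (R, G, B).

91% lies between the 50% and 100% stops, so the local fraction is t = (91 − 50)/(100 − 50) = 41/50 ≈ 0.82.
R = 8 + 0.82 × (235 − 8) = 194.14 → 194
G = 180 + 0.82 × (87 − 180) = 103.74 → 104
B = 182 + 0.82 × (174 − 182) = 175.44 → 175

(194, 104, 175)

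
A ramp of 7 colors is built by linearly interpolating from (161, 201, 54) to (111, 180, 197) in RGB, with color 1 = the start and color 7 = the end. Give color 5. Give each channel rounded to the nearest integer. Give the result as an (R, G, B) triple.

(128, 187, 149)

With 7 swatches and endpoints inclusive, swatch 5 sits at t = (5 − 1)/(7 − 1) = 4/6 ≈ 0.6667.
R = 161 + 0.6667 × (111 − 161) = 127.665 → 128
G = 201 + 0.6667 × (180 − 201) = 186.999 → 187
B = 54 + 0.6667 × (197 − 54) = 149.338 → 149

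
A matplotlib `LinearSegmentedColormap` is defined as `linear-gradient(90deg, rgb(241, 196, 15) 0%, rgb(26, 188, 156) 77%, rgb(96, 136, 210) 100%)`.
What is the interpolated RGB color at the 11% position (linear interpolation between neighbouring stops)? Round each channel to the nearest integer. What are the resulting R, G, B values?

11% lies between the 0% and 77% stops, so the local fraction is t = (11 − 0)/(77 − 0) = 11/77 ≈ 0.1429.
R = 241 + 0.1429 × (26 − 241) = 210.276 → 210
G = 196 + 0.1429 × (188 − 196) = 194.857 → 195
B = 15 + 0.1429 × (156 − 15) = 35.149 → 35

(210, 195, 35)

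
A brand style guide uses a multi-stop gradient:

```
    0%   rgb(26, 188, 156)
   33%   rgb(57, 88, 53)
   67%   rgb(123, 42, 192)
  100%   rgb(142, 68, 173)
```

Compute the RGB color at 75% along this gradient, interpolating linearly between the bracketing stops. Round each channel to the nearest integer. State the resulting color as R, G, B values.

75% lies between the 67% and 100% stops, so the local fraction is t = (75 − 67)/(100 − 67) = 8/33 ≈ 0.2424.
R = 123 + 0.2424 × (142 − 123) = 127.606 → 128
G = 42 + 0.2424 × (68 − 42) = 48.302 → 48
B = 192 + 0.2424 × (173 − 192) = 187.394 → 187

(128, 48, 187)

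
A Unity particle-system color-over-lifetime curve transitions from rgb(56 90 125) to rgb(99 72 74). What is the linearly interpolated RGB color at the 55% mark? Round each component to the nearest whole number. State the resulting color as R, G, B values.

55% corresponds to t = 0.55.
R = 56 + 0.55 × (99 − 56) = 56 + 0.55 × 43 = 79.65 → 80
G = 90 + 0.55 × (72 − 90) = 90 + 0.55 × -18 = 80.1 → 80
B = 125 + 0.55 × (74 − 125) = 125 + 0.55 × -51 = 96.95 → 97

(80, 80, 97)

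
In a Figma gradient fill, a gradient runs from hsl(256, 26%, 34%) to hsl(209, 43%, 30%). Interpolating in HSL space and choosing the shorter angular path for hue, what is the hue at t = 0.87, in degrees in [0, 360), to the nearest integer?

215

Hue arc: Δh = 209 − 256 = -47° (|Δh| ≤ 180, already the shorter path).
H = 256 + 0.87 × (-47) = 215.11 → 215°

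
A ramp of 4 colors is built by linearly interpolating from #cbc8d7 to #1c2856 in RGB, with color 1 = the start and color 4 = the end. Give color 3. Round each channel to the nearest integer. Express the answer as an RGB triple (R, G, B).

(86, 93, 129)

With 4 swatches and endpoints inclusive, swatch 3 sits at t = (3 − 1)/(4 − 1) = 2/3 ≈ 0.6667.
#cbc8d7 → (203, 200, 215); #1c2856 → (28, 40, 86).
R = 203 + 0.6667 × (28 − 203) = 86.328 → 86
G = 200 + 0.6667 × (40 − 200) = 93.328 → 93
B = 215 + 0.6667 × (86 − 215) = 128.996 → 129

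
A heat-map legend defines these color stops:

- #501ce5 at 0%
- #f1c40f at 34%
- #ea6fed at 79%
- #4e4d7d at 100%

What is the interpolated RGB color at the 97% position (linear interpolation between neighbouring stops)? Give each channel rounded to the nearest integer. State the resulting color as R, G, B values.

(100, 82, 141)

97% lies between the 79% and 100% stops, so the local fraction is t = (97 − 79)/(100 − 79) = 18/21 ≈ 0.8571.
#ea6fed → (234, 111, 237); #4e4d7d → (78, 77, 125).
R = 234 + 0.8571 × (78 − 234) = 100.292 → 100
G = 111 + 0.8571 × (77 − 111) = 81.859 → 82
B = 237 + 0.8571 × (125 − 237) = 141.005 → 141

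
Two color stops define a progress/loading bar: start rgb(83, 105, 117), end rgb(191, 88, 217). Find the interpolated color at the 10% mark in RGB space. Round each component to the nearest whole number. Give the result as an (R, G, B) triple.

(94, 103, 127)

10% corresponds to t = 0.1.
R = 83 + 0.1 × (191 − 83) = 83 + 0.1 × 108 = 93.8 → 94
G = 105 + 0.1 × (88 − 105) = 105 + 0.1 × -17 = 103.3 → 103
B = 117 + 0.1 × (217 − 117) = 117 + 0.1 × 100 = 127 → 127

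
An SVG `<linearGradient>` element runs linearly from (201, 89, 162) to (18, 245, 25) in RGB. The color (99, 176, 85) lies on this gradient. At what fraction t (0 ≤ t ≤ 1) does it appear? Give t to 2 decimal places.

0.56

Invert the lerp on the R channel (largest span, 183): t = (99 − 201) / (18 − 201) = -102/-183 = 0.55738.
Check on G: (176 − 89)/(245 − 89) = 0.5577 ✓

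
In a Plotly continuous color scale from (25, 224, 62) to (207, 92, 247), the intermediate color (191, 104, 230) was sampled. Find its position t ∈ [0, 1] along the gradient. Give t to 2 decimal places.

0.91

Invert the lerp on the B channel (largest span, 185): t = (230 − 62) / (247 − 62) = 168/185 = 0.90811.
Check on R: (191 − 25)/(207 − 25) = 0.9121 ✓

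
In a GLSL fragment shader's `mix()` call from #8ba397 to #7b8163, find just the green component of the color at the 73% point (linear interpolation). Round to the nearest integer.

138

G₁ = 163 (from #8ba397), G₂ = 129 (from #7b8163).
G = 163 + 0.73 × (129 − 163) = 138.18 → 138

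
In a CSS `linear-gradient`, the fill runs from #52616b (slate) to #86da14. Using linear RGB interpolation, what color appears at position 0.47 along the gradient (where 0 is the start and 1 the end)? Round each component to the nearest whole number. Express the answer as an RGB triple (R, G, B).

(106, 154, 66)

#52616b → (82, 97, 107); #86da14 → (134, 218, 20).
R = 82 + 0.47 × (134 − 82) = 82 + 0.47 × 52 = 106.44 → 106
G = 97 + 0.47 × (218 − 97) = 97 + 0.47 × 121 = 153.87 → 154
B = 107 + 0.47 × (20 − 107) = 107 + 0.47 × -87 = 66.11 → 66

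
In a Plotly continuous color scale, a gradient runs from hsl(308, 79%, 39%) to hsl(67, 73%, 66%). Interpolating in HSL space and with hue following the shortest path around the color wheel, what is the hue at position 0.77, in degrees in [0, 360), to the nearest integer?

40

Hue: 67 − 308 = -241°, but |-241| > 180 so the shorter arc goes the other way: Δh = -241 + 360 = 119°.
H = 308 + 0.77 × (119) = 399.63 → 400 → 400 mod 360 = 40°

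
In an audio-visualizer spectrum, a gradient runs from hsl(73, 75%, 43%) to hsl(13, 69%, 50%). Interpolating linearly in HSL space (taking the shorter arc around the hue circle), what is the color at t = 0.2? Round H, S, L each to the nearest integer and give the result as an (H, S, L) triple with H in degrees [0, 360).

(61, 74, 44)

Hue arc: Δh = 13 − 73 = -60° (|Δh| ≤ 180, already the shorter path).
H = 73 + 0.2 × (-60) = 61 → 61°
S = 75 + 0.2 × (69 − 75) = 73.8 → 74%
L = 43 + 0.2 × (50 − 43) = 44.4 → 44%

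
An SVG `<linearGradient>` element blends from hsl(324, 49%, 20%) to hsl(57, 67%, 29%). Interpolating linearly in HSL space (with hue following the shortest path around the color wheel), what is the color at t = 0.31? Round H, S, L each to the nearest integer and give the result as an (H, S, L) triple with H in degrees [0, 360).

(353, 55, 23)

Hue: 57 − 324 = -267°, but |-267| > 180 so the shorter arc goes the other way: Δh = -267 + 360 = 93°.
H = 324 + 0.31 × (93) = 352.83 → 353°
S = 49 + 0.31 × (67 − 49) = 54.58 → 55%
L = 20 + 0.31 × (29 − 20) = 22.79 → 23%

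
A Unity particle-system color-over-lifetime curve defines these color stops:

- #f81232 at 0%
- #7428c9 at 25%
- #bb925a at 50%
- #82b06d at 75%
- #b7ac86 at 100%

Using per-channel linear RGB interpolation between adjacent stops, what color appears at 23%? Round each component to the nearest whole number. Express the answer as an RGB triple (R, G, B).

(127, 38, 189)

23% lies between the 0% and 25% stops, so the local fraction is t = (23 − 0)/(25 − 0) = 23/25 ≈ 0.92.
#f81232 → (248, 18, 50); #7428c9 → (116, 40, 201).
R = 248 + 0.92 × (116 − 248) = 126.56 → 127
G = 18 + 0.92 × (40 − 18) = 38.24 → 38
B = 50 + 0.92 × (201 − 50) = 188.92 → 189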